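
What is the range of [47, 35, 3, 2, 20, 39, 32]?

45

Step 1: Identify the maximum value: max = 47
Step 2: Identify the minimum value: min = 2
Step 3: Range = max - min = 47 - 2 = 45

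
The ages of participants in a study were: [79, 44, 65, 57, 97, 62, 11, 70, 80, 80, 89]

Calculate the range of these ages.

86

Step 1: Identify the maximum value: max = 97
Step 2: Identify the minimum value: min = 11
Step 3: Range = max - min = 97 - 11 = 86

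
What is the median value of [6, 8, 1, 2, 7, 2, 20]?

6

Step 1: Sort the data in ascending order: [1, 2, 2, 6, 7, 8, 20]
Step 2: The number of values is n = 7.
Step 3: Since n is odd, the median is the middle value at position 4: 6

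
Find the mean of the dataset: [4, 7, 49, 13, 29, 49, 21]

24.5714

Step 1: Sum all values: 4 + 7 + 49 + 13 + 29 + 49 + 21 = 172
Step 2: Count the number of values: n = 7
Step 3: Mean = sum / n = 172 / 7 = 24.5714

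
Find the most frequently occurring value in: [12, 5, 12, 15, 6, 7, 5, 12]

12

Step 1: Count the frequency of each value:
  5: appears 2 time(s)
  6: appears 1 time(s)
  7: appears 1 time(s)
  12: appears 3 time(s)
  15: appears 1 time(s)
Step 2: The value 12 appears most frequently (3 times).
Step 3: Mode = 12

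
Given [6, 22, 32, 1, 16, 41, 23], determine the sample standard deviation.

13.9694

Step 1: Compute the mean: 20.1429
Step 2: Sum of squared deviations from the mean: 1170.8571
Step 3: Sample variance = 1170.8571 / 6 = 195.1429
Step 4: Standard deviation = sqrt(195.1429) = 13.9694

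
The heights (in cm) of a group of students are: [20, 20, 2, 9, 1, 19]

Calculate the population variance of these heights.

67.8056

Step 1: Compute the mean: (20 + 20 + 2 + 9 + 1 + 19) / 6 = 11.8333
Step 2: Compute squared deviations from the mean:
  (20 - 11.8333)^2 = 66.6944
  (20 - 11.8333)^2 = 66.6944
  (2 - 11.8333)^2 = 96.6944
  (9 - 11.8333)^2 = 8.0278
  (1 - 11.8333)^2 = 117.3611
  (19 - 11.8333)^2 = 51.3611
Step 3: Sum of squared deviations = 406.8333
Step 4: Population variance = 406.8333 / 6 = 67.8056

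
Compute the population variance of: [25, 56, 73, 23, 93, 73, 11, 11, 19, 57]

800.09

Step 1: Compute the mean: (25 + 56 + 73 + 23 + 93 + 73 + 11 + 11 + 19 + 57) / 10 = 44.1
Step 2: Compute squared deviations from the mean:
  (25 - 44.1)^2 = 364.81
  (56 - 44.1)^2 = 141.61
  (73 - 44.1)^2 = 835.21
  (23 - 44.1)^2 = 445.21
  (93 - 44.1)^2 = 2391.21
  (73 - 44.1)^2 = 835.21
  (11 - 44.1)^2 = 1095.61
  (11 - 44.1)^2 = 1095.61
  (19 - 44.1)^2 = 630.01
  (57 - 44.1)^2 = 166.41
Step 3: Sum of squared deviations = 8000.9
Step 4: Population variance = 8000.9 / 10 = 800.09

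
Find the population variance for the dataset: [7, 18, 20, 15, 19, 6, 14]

27.2653

Step 1: Compute the mean: (7 + 18 + 20 + 15 + 19 + 6 + 14) / 7 = 14.1429
Step 2: Compute squared deviations from the mean:
  (7 - 14.1429)^2 = 51.0204
  (18 - 14.1429)^2 = 14.8776
  (20 - 14.1429)^2 = 34.3061
  (15 - 14.1429)^2 = 0.7347
  (19 - 14.1429)^2 = 23.5918
  (6 - 14.1429)^2 = 66.3061
  (14 - 14.1429)^2 = 0.0204
Step 3: Sum of squared deviations = 190.8571
Step 4: Population variance = 190.8571 / 7 = 27.2653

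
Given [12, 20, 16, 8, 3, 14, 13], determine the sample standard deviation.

5.4989

Step 1: Compute the mean: 12.2857
Step 2: Sum of squared deviations from the mean: 181.4286
Step 3: Sample variance = 181.4286 / 6 = 30.2381
Step 4: Standard deviation = sqrt(30.2381) = 5.4989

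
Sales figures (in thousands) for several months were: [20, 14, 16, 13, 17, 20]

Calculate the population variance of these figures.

7.2222

Step 1: Compute the mean: (20 + 14 + 16 + 13 + 17 + 20) / 6 = 16.6667
Step 2: Compute squared deviations from the mean:
  (20 - 16.6667)^2 = 11.1111
  (14 - 16.6667)^2 = 7.1111
  (16 - 16.6667)^2 = 0.4444
  (13 - 16.6667)^2 = 13.4444
  (17 - 16.6667)^2 = 0.1111
  (20 - 16.6667)^2 = 11.1111
Step 3: Sum of squared deviations = 43.3333
Step 4: Population variance = 43.3333 / 6 = 7.2222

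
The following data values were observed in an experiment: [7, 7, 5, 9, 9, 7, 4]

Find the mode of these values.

7

Step 1: Count the frequency of each value:
  4: appears 1 time(s)
  5: appears 1 time(s)
  7: appears 3 time(s)
  9: appears 2 time(s)
Step 2: The value 7 appears most frequently (3 times).
Step 3: Mode = 7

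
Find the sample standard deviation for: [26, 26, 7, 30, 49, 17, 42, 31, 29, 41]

12.2819

Step 1: Compute the mean: 29.8
Step 2: Sum of squared deviations from the mean: 1357.6
Step 3: Sample variance = 1357.6 / 9 = 150.8444
Step 4: Standard deviation = sqrt(150.8444) = 12.2819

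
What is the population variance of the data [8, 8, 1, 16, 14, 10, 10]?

19.9592

Step 1: Compute the mean: (8 + 8 + 1 + 16 + 14 + 10 + 10) / 7 = 9.5714
Step 2: Compute squared deviations from the mean:
  (8 - 9.5714)^2 = 2.4694
  (8 - 9.5714)^2 = 2.4694
  (1 - 9.5714)^2 = 73.4694
  (16 - 9.5714)^2 = 41.3265
  (14 - 9.5714)^2 = 19.6122
  (10 - 9.5714)^2 = 0.1837
  (10 - 9.5714)^2 = 0.1837
Step 3: Sum of squared deviations = 139.7143
Step 4: Population variance = 139.7143 / 7 = 19.9592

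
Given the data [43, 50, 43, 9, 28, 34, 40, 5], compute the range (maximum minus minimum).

45

Step 1: Identify the maximum value: max = 50
Step 2: Identify the minimum value: min = 5
Step 3: Range = max - min = 50 - 5 = 45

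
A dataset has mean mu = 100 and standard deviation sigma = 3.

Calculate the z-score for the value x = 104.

1.3333

Step 1: Recall the z-score formula: z = (x - mu) / sigma
Step 2: Substitute values: z = (104 - 100) / 3
Step 3: z = 4 / 3 = 1.3333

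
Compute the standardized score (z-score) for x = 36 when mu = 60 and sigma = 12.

-2

Step 1: Recall the z-score formula: z = (x - mu) / sigma
Step 2: Substitute values: z = (36 - 60) / 12
Step 3: z = -24 / 12 = -2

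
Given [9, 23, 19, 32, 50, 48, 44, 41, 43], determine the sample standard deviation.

14.3875

Step 1: Compute the mean: 34.3333
Step 2: Sum of squared deviations from the mean: 1656
Step 3: Sample variance = 1656 / 8 = 207
Step 4: Standard deviation = sqrt(207) = 14.3875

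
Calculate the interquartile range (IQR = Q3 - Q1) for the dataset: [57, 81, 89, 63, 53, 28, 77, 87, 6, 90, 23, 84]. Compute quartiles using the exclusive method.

52

Step 1: Sort the data: [6, 23, 28, 53, 57, 63, 77, 81, 84, 87, 89, 90]
Step 2: n = 12
Step 3: Using the exclusive quartile method:
  Q1 = 34.25
  Q2 (median) = 70
  Q3 = 86.25
  IQR = Q3 - Q1 = 86.25 - 34.25 = 52
Step 4: IQR = 52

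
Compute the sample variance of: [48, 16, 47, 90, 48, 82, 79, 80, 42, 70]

551.2889

Step 1: Compute the mean: (48 + 16 + 47 + 90 + 48 + 82 + 79 + 80 + 42 + 70) / 10 = 60.2
Step 2: Compute squared deviations from the mean:
  (48 - 60.2)^2 = 148.84
  (16 - 60.2)^2 = 1953.64
  (47 - 60.2)^2 = 174.24
  (90 - 60.2)^2 = 888.04
  (48 - 60.2)^2 = 148.84
  (82 - 60.2)^2 = 475.24
  (79 - 60.2)^2 = 353.44
  (80 - 60.2)^2 = 392.04
  (42 - 60.2)^2 = 331.24
  (70 - 60.2)^2 = 96.04
Step 3: Sum of squared deviations = 4961.6
Step 4: Sample variance = 4961.6 / 9 = 551.2889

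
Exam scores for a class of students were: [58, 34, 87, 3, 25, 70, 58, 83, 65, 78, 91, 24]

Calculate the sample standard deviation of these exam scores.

28.5413

Step 1: Compute the mean: 56.3333
Step 2: Sum of squared deviations from the mean: 8960.6667
Step 3: Sample variance = 8960.6667 / 11 = 814.6061
Step 4: Standard deviation = sqrt(814.6061) = 28.5413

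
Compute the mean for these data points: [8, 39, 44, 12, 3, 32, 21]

22.7143

Step 1: Sum all values: 8 + 39 + 44 + 12 + 3 + 32 + 21 = 159
Step 2: Count the number of values: n = 7
Step 3: Mean = sum / n = 159 / 7 = 22.7143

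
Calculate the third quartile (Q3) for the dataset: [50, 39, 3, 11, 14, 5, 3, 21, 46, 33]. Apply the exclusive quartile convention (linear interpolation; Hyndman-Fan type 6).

40.75

Step 1: Sort the data: [3, 3, 5, 11, 14, 21, 33, 39, 46, 50]
Step 2: n = 10
Step 3: Using the exclusive quartile method:
  Q1 = 4.5
  Q2 (median) = 17.5
  Q3 = 40.75
  IQR = Q3 - Q1 = 40.75 - 4.5 = 36.25
Step 4: Q3 = 40.75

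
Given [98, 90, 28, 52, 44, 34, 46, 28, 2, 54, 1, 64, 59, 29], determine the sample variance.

789.456

Step 1: Compute the mean: (98 + 90 + 28 + 52 + 44 + 34 + 46 + 28 + 2 + 54 + 1 + 64 + 59 + 29) / 14 = 44.9286
Step 2: Compute squared deviations from the mean:
  (98 - 44.9286)^2 = 2816.5765
  (90 - 44.9286)^2 = 2031.4337
  (28 - 44.9286)^2 = 286.5765
  (52 - 44.9286)^2 = 50.0051
  (44 - 44.9286)^2 = 0.8622
  (34 - 44.9286)^2 = 119.4337
  (46 - 44.9286)^2 = 1.148
  (28 - 44.9286)^2 = 286.5765
  (2 - 44.9286)^2 = 1842.8622
  (54 - 44.9286)^2 = 82.2908
  (1 - 44.9286)^2 = 1929.7194
  (64 - 44.9286)^2 = 363.7194
  (59 - 44.9286)^2 = 198.0051
  (29 - 44.9286)^2 = 253.7194
Step 3: Sum of squared deviations = 10262.9286
Step 4: Sample variance = 10262.9286 / 13 = 789.456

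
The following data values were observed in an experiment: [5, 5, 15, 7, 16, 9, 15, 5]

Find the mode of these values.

5

Step 1: Count the frequency of each value:
  5: appears 3 time(s)
  7: appears 1 time(s)
  9: appears 1 time(s)
  15: appears 2 time(s)
  16: appears 1 time(s)
Step 2: The value 5 appears most frequently (3 times).
Step 3: Mode = 5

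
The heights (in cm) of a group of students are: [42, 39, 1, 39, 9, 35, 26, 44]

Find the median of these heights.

37

Step 1: Sort the data in ascending order: [1, 9, 26, 35, 39, 39, 42, 44]
Step 2: The number of values is n = 8.
Step 3: Since n is even, the median is the average of positions 4 and 5:
  Median = (35 + 39) / 2 = 37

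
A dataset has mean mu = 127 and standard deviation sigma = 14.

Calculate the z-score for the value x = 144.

1.2143

Step 1: Recall the z-score formula: z = (x - mu) / sigma
Step 2: Substitute values: z = (144 - 127) / 14
Step 3: z = 17 / 14 = 1.2143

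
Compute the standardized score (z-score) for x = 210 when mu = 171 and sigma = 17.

2.2941

Step 1: Recall the z-score formula: z = (x - mu) / sigma
Step 2: Substitute values: z = (210 - 171) / 17
Step 3: z = 39 / 17 = 2.2941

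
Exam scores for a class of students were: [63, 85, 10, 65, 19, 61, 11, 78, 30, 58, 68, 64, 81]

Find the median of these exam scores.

63

Step 1: Sort the data in ascending order: [10, 11, 19, 30, 58, 61, 63, 64, 65, 68, 78, 81, 85]
Step 2: The number of values is n = 13.
Step 3: Since n is odd, the median is the middle value at position 7: 63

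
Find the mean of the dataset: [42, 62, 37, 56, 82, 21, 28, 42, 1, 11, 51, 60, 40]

41

Step 1: Sum all values: 42 + 62 + 37 + 56 + 82 + 21 + 28 + 42 + 1 + 11 + 51 + 60 + 40 = 533
Step 2: Count the number of values: n = 13
Step 3: Mean = sum / n = 533 / 13 = 41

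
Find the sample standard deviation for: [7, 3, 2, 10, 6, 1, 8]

3.3523

Step 1: Compute the mean: 5.2857
Step 2: Sum of squared deviations from the mean: 67.4286
Step 3: Sample variance = 67.4286 / 6 = 11.2381
Step 4: Standard deviation = sqrt(11.2381) = 3.3523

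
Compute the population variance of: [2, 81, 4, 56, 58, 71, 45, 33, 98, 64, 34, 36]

763.4167

Step 1: Compute the mean: (2 + 81 + 4 + 56 + 58 + 71 + 45 + 33 + 98 + 64 + 34 + 36) / 12 = 48.5
Step 2: Compute squared deviations from the mean:
  (2 - 48.5)^2 = 2162.25
  (81 - 48.5)^2 = 1056.25
  (4 - 48.5)^2 = 1980.25
  (56 - 48.5)^2 = 56.25
  (58 - 48.5)^2 = 90.25
  (71 - 48.5)^2 = 506.25
  (45 - 48.5)^2 = 12.25
  (33 - 48.5)^2 = 240.25
  (98 - 48.5)^2 = 2450.25
  (64 - 48.5)^2 = 240.25
  (34 - 48.5)^2 = 210.25
  (36 - 48.5)^2 = 156.25
Step 3: Sum of squared deviations = 9161
Step 4: Population variance = 9161 / 12 = 763.4167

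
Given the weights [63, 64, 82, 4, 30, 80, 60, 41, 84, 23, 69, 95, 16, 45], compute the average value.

54

Step 1: Sum all values: 63 + 64 + 82 + 4 + 30 + 80 + 60 + 41 + 84 + 23 + 69 + 95 + 16 + 45 = 756
Step 2: Count the number of values: n = 14
Step 3: Mean = sum / n = 756 / 14 = 54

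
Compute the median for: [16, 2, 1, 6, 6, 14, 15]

6

Step 1: Sort the data in ascending order: [1, 2, 6, 6, 14, 15, 16]
Step 2: The number of values is n = 7.
Step 3: Since n is odd, the median is the middle value at position 4: 6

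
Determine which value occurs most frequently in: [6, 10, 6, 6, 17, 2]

6

Step 1: Count the frequency of each value:
  2: appears 1 time(s)
  6: appears 3 time(s)
  10: appears 1 time(s)
  17: appears 1 time(s)
Step 2: The value 6 appears most frequently (3 times).
Step 3: Mode = 6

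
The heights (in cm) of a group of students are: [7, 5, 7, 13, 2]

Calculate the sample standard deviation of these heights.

4.0249

Step 1: Compute the mean: 6.8
Step 2: Sum of squared deviations from the mean: 64.8
Step 3: Sample variance = 64.8 / 4 = 16.2
Step 4: Standard deviation = sqrt(16.2) = 4.0249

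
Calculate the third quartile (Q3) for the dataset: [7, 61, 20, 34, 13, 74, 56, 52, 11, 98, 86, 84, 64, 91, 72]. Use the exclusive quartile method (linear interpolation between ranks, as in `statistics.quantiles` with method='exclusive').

84

Step 1: Sort the data: [7, 11, 13, 20, 34, 52, 56, 61, 64, 72, 74, 84, 86, 91, 98]
Step 2: n = 15
Step 3: Using the exclusive quartile method:
  Q1 = 20
  Q2 (median) = 61
  Q3 = 84
  IQR = Q3 - Q1 = 84 - 20 = 64
Step 4: Q3 = 84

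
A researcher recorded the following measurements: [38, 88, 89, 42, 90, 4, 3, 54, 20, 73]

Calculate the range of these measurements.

87

Step 1: Identify the maximum value: max = 90
Step 2: Identify the minimum value: min = 3
Step 3: Range = max - min = 90 - 3 = 87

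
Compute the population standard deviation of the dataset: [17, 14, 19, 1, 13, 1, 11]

6.6853

Step 1: Compute the mean: 10.8571
Step 2: Sum of squared deviations from the mean: 312.8571
Step 3: Population variance = 312.8571 / 7 = 44.6939
Step 4: Standard deviation = sqrt(44.6939) = 6.6853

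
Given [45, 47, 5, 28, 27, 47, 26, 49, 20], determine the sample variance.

231.75

Step 1: Compute the mean: (45 + 47 + 5 + 28 + 27 + 47 + 26 + 49 + 20) / 9 = 32.6667
Step 2: Compute squared deviations from the mean:
  (45 - 32.6667)^2 = 152.1111
  (47 - 32.6667)^2 = 205.4444
  (5 - 32.6667)^2 = 765.4444
  (28 - 32.6667)^2 = 21.7778
  (27 - 32.6667)^2 = 32.1111
  (47 - 32.6667)^2 = 205.4444
  (26 - 32.6667)^2 = 44.4444
  (49 - 32.6667)^2 = 266.7778
  (20 - 32.6667)^2 = 160.4444
Step 3: Sum of squared deviations = 1854
Step 4: Sample variance = 1854 / 8 = 231.75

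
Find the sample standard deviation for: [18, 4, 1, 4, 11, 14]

6.6833

Step 1: Compute the mean: 8.6667
Step 2: Sum of squared deviations from the mean: 223.3333
Step 3: Sample variance = 223.3333 / 5 = 44.6667
Step 4: Standard deviation = sqrt(44.6667) = 6.6833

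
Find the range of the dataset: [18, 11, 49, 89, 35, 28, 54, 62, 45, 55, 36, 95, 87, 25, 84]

84

Step 1: Identify the maximum value: max = 95
Step 2: Identify the minimum value: min = 11
Step 3: Range = max - min = 95 - 11 = 84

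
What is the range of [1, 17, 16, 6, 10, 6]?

16

Step 1: Identify the maximum value: max = 17
Step 2: Identify the minimum value: min = 1
Step 3: Range = max - min = 17 - 1 = 16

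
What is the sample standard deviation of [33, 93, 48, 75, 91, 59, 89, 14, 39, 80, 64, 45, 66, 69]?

23.6324

Step 1: Compute the mean: 61.7857
Step 2: Sum of squared deviations from the mean: 7260.3571
Step 3: Sample variance = 7260.3571 / 13 = 558.489
Step 4: Standard deviation = sqrt(558.489) = 23.6324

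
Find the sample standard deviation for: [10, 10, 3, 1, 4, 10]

4.1312

Step 1: Compute the mean: 6.3333
Step 2: Sum of squared deviations from the mean: 85.3333
Step 3: Sample variance = 85.3333 / 5 = 17.0667
Step 4: Standard deviation = sqrt(17.0667) = 4.1312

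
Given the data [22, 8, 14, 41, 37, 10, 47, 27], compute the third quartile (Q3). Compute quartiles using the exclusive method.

40

Step 1: Sort the data: [8, 10, 14, 22, 27, 37, 41, 47]
Step 2: n = 8
Step 3: Using the exclusive quartile method:
  Q1 = 11
  Q2 (median) = 24.5
  Q3 = 40
  IQR = Q3 - Q1 = 40 - 11 = 29
Step 4: Q3 = 40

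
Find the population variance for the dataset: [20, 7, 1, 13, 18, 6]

45.8056

Step 1: Compute the mean: (20 + 7 + 1 + 13 + 18 + 6) / 6 = 10.8333
Step 2: Compute squared deviations from the mean:
  (20 - 10.8333)^2 = 84.0278
  (7 - 10.8333)^2 = 14.6944
  (1 - 10.8333)^2 = 96.6944
  (13 - 10.8333)^2 = 4.6944
  (18 - 10.8333)^2 = 51.3611
  (6 - 10.8333)^2 = 23.3611
Step 3: Sum of squared deviations = 274.8333
Step 4: Population variance = 274.8333 / 6 = 45.8056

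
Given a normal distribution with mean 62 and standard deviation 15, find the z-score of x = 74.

0.8

Step 1: Recall the z-score formula: z = (x - mu) / sigma
Step 2: Substitute values: z = (74 - 62) / 15
Step 3: z = 12 / 15 = 0.8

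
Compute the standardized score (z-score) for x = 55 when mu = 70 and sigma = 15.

-1

Step 1: Recall the z-score formula: z = (x - mu) / sigma
Step 2: Substitute values: z = (55 - 70) / 15
Step 3: z = -15 / 15 = -1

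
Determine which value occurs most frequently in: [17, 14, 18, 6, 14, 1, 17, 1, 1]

1

Step 1: Count the frequency of each value:
  1: appears 3 time(s)
  6: appears 1 time(s)
  14: appears 2 time(s)
  17: appears 2 time(s)
  18: appears 1 time(s)
Step 2: The value 1 appears most frequently (3 times).
Step 3: Mode = 1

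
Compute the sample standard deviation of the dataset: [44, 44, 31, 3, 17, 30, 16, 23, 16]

13.6789

Step 1: Compute the mean: 24.8889
Step 2: Sum of squared deviations from the mean: 1496.8889
Step 3: Sample variance = 1496.8889 / 8 = 187.1111
Step 4: Standard deviation = sqrt(187.1111) = 13.6789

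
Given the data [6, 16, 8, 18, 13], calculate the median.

13

Step 1: Sort the data in ascending order: [6, 8, 13, 16, 18]
Step 2: The number of values is n = 5.
Step 3: Since n is odd, the median is the middle value at position 3: 13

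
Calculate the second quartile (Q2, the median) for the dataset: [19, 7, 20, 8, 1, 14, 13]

13

Step 1: Sort the data: [1, 7, 8, 13, 14, 19, 20]
Step 2: n = 7
Step 3: Q2 is the median. Since n is odd, it is the middle value at position 4: 13
Step 4: Q2 = 13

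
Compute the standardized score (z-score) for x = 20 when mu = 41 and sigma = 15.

-1.4

Step 1: Recall the z-score formula: z = (x - mu) / sigma
Step 2: Substitute values: z = (20 - 41) / 15
Step 3: z = -21 / 15 = -1.4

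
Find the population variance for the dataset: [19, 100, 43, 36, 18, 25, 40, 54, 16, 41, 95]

761.1074

Step 1: Compute the mean: (19 + 100 + 43 + 36 + 18 + 25 + 40 + 54 + 16 + 41 + 95) / 11 = 44.2727
Step 2: Compute squared deviations from the mean:
  (19 - 44.2727)^2 = 638.7107
  (100 - 44.2727)^2 = 3105.5289
  (43 - 44.2727)^2 = 1.6198
  (36 - 44.2727)^2 = 68.438
  (18 - 44.2727)^2 = 690.2562
  (25 - 44.2727)^2 = 371.438
  (40 - 44.2727)^2 = 18.2562
  (54 - 44.2727)^2 = 94.6198
  (16 - 44.2727)^2 = 799.3471
  (41 - 44.2727)^2 = 10.7107
  (95 - 44.2727)^2 = 2573.2562
Step 3: Sum of squared deviations = 8372.1818
Step 4: Population variance = 8372.1818 / 11 = 761.1074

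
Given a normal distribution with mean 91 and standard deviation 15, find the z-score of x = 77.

-0.9333

Step 1: Recall the z-score formula: z = (x - mu) / sigma
Step 2: Substitute values: z = (77 - 91) / 15
Step 3: z = -14 / 15 = -0.9333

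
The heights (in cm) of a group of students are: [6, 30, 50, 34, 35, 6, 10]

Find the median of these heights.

30

Step 1: Sort the data in ascending order: [6, 6, 10, 30, 34, 35, 50]
Step 2: The number of values is n = 7.
Step 3: Since n is odd, the median is the middle value at position 4: 30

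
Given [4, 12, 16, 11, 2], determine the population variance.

27.2

Step 1: Compute the mean: (4 + 12 + 16 + 11 + 2) / 5 = 9
Step 2: Compute squared deviations from the mean:
  (4 - 9)^2 = 25
  (12 - 9)^2 = 9
  (16 - 9)^2 = 49
  (11 - 9)^2 = 4
  (2 - 9)^2 = 49
Step 3: Sum of squared deviations = 136
Step 4: Population variance = 136 / 5 = 27.2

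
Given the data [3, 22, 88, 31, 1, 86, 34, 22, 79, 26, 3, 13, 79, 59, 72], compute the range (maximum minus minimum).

87

Step 1: Identify the maximum value: max = 88
Step 2: Identify the minimum value: min = 1
Step 3: Range = max - min = 88 - 1 = 87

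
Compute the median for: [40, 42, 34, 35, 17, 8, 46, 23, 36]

35

Step 1: Sort the data in ascending order: [8, 17, 23, 34, 35, 36, 40, 42, 46]
Step 2: The number of values is n = 9.
Step 3: Since n is odd, the median is the middle value at position 5: 35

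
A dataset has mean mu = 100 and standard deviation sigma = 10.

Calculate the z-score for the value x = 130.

3

Step 1: Recall the z-score formula: z = (x - mu) / sigma
Step 2: Substitute values: z = (130 - 100) / 10
Step 3: z = 30 / 10 = 3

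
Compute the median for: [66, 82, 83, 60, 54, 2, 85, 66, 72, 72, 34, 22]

66

Step 1: Sort the data in ascending order: [2, 22, 34, 54, 60, 66, 66, 72, 72, 82, 83, 85]
Step 2: The number of values is n = 12.
Step 3: Since n is even, the median is the average of positions 6 and 7:
  Median = (66 + 66) / 2 = 66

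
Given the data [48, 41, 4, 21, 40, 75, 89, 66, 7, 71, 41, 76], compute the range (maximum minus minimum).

85

Step 1: Identify the maximum value: max = 89
Step 2: Identify the minimum value: min = 4
Step 3: Range = max - min = 89 - 4 = 85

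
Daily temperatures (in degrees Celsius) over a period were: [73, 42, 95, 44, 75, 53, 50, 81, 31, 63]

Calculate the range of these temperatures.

64

Step 1: Identify the maximum value: max = 95
Step 2: Identify the minimum value: min = 31
Step 3: Range = max - min = 95 - 31 = 64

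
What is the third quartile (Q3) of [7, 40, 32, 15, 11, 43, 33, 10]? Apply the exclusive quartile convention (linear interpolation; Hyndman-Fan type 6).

38.25

Step 1: Sort the data: [7, 10, 11, 15, 32, 33, 40, 43]
Step 2: n = 8
Step 3: Using the exclusive quartile method:
  Q1 = 10.25
  Q2 (median) = 23.5
  Q3 = 38.25
  IQR = Q3 - Q1 = 38.25 - 10.25 = 28
Step 4: Q3 = 38.25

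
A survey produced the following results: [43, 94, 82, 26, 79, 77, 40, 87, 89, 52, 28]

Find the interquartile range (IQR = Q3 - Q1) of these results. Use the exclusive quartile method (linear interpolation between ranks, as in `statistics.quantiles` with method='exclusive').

47

Step 1: Sort the data: [26, 28, 40, 43, 52, 77, 79, 82, 87, 89, 94]
Step 2: n = 11
Step 3: Using the exclusive quartile method:
  Q1 = 40
  Q2 (median) = 77
  Q3 = 87
  IQR = Q3 - Q1 = 87 - 40 = 47
Step 4: IQR = 47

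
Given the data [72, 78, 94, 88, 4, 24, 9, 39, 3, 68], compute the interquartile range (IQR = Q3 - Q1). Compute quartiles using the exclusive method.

72.75

Step 1: Sort the data: [3, 4, 9, 24, 39, 68, 72, 78, 88, 94]
Step 2: n = 10
Step 3: Using the exclusive quartile method:
  Q1 = 7.75
  Q2 (median) = 53.5
  Q3 = 80.5
  IQR = Q3 - Q1 = 80.5 - 7.75 = 72.75
Step 4: IQR = 72.75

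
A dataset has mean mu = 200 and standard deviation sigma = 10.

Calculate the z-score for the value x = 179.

-2.1

Step 1: Recall the z-score formula: z = (x - mu) / sigma
Step 2: Substitute values: z = (179 - 200) / 10
Step 3: z = -21 / 10 = -2.1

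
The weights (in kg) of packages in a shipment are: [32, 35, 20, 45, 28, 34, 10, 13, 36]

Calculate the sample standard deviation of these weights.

11.5482

Step 1: Compute the mean: 28.1111
Step 2: Sum of squared deviations from the mean: 1066.8889
Step 3: Sample variance = 1066.8889 / 8 = 133.3611
Step 4: Standard deviation = sqrt(133.3611) = 11.5482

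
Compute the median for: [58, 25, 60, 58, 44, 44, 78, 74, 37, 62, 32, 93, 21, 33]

51

Step 1: Sort the data in ascending order: [21, 25, 32, 33, 37, 44, 44, 58, 58, 60, 62, 74, 78, 93]
Step 2: The number of values is n = 14.
Step 3: Since n is even, the median is the average of positions 7 and 8:
  Median = (44 + 58) / 2 = 51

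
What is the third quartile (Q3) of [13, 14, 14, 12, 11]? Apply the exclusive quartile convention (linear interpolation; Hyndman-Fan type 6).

14

Step 1: Sort the data: [11, 12, 13, 14, 14]
Step 2: n = 5
Step 3: Using the exclusive quartile method:
  Q1 = 11.5
  Q2 (median) = 13
  Q3 = 14
  IQR = Q3 - Q1 = 14 - 11.5 = 2.5
Step 4: Q3 = 14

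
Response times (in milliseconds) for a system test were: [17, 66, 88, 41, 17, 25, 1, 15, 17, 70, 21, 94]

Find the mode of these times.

17

Step 1: Count the frequency of each value:
  1: appears 1 time(s)
  15: appears 1 time(s)
  17: appears 3 time(s)
  21: appears 1 time(s)
  25: appears 1 time(s)
  41: appears 1 time(s)
  66: appears 1 time(s)
  70: appears 1 time(s)
  88: appears 1 time(s)
  94: appears 1 time(s)
Step 2: The value 17 appears most frequently (3 times).
Step 3: Mode = 17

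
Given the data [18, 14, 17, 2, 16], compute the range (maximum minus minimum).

16

Step 1: Identify the maximum value: max = 18
Step 2: Identify the minimum value: min = 2
Step 3: Range = max - min = 18 - 2 = 16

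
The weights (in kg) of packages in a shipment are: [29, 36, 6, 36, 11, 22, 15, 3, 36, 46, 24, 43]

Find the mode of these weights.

36

Step 1: Count the frequency of each value:
  3: appears 1 time(s)
  6: appears 1 time(s)
  11: appears 1 time(s)
  15: appears 1 time(s)
  22: appears 1 time(s)
  24: appears 1 time(s)
  29: appears 1 time(s)
  36: appears 3 time(s)
  43: appears 1 time(s)
  46: appears 1 time(s)
Step 2: The value 36 appears most frequently (3 times).
Step 3: Mode = 36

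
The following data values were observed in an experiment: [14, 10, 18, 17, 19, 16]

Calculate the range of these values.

9

Step 1: Identify the maximum value: max = 19
Step 2: Identify the minimum value: min = 10
Step 3: Range = max - min = 19 - 10 = 9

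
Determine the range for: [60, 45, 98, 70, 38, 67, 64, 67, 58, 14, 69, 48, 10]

88

Step 1: Identify the maximum value: max = 98
Step 2: Identify the minimum value: min = 10
Step 3: Range = max - min = 98 - 10 = 88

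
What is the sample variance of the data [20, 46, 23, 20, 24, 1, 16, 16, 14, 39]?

161.6556

Step 1: Compute the mean: (20 + 46 + 23 + 20 + 24 + 1 + 16 + 16 + 14 + 39) / 10 = 21.9
Step 2: Compute squared deviations from the mean:
  (20 - 21.9)^2 = 3.61
  (46 - 21.9)^2 = 580.81
  (23 - 21.9)^2 = 1.21
  (20 - 21.9)^2 = 3.61
  (24 - 21.9)^2 = 4.41
  (1 - 21.9)^2 = 436.81
  (16 - 21.9)^2 = 34.81
  (16 - 21.9)^2 = 34.81
  (14 - 21.9)^2 = 62.41
  (39 - 21.9)^2 = 292.41
Step 3: Sum of squared deviations = 1454.9
Step 4: Sample variance = 1454.9 / 9 = 161.6556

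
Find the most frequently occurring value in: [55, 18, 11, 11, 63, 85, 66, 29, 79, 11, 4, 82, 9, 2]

11

Step 1: Count the frequency of each value:
  2: appears 1 time(s)
  4: appears 1 time(s)
  9: appears 1 time(s)
  11: appears 3 time(s)
  18: appears 1 time(s)
  29: appears 1 time(s)
  55: appears 1 time(s)
  63: appears 1 time(s)
  66: appears 1 time(s)
  79: appears 1 time(s)
  82: appears 1 time(s)
  85: appears 1 time(s)
Step 2: The value 11 appears most frequently (3 times).
Step 3: Mode = 11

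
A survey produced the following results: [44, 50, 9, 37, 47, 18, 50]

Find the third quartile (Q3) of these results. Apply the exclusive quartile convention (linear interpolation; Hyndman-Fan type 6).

50

Step 1: Sort the data: [9, 18, 37, 44, 47, 50, 50]
Step 2: n = 7
Step 3: Using the exclusive quartile method:
  Q1 = 18
  Q2 (median) = 44
  Q3 = 50
  IQR = Q3 - Q1 = 50 - 18 = 32
Step 4: Q3 = 50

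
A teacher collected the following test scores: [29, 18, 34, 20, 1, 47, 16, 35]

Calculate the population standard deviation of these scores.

13.2853

Step 1: Compute the mean: 25
Step 2: Sum of squared deviations from the mean: 1412
Step 3: Population variance = 1412 / 8 = 176.5
Step 4: Standard deviation = sqrt(176.5) = 13.2853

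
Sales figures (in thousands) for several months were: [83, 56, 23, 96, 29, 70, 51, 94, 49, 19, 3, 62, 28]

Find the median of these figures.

51

Step 1: Sort the data in ascending order: [3, 19, 23, 28, 29, 49, 51, 56, 62, 70, 83, 94, 96]
Step 2: The number of values is n = 13.
Step 3: Since n is odd, the median is the middle value at position 7: 51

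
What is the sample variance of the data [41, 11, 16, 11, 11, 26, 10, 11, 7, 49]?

213.5667

Step 1: Compute the mean: (41 + 11 + 16 + 11 + 11 + 26 + 10 + 11 + 7 + 49) / 10 = 19.3
Step 2: Compute squared deviations from the mean:
  (41 - 19.3)^2 = 470.89
  (11 - 19.3)^2 = 68.89
  (16 - 19.3)^2 = 10.89
  (11 - 19.3)^2 = 68.89
  (11 - 19.3)^2 = 68.89
  (26 - 19.3)^2 = 44.89
  (10 - 19.3)^2 = 86.49
  (11 - 19.3)^2 = 68.89
  (7 - 19.3)^2 = 151.29
  (49 - 19.3)^2 = 882.09
Step 3: Sum of squared deviations = 1922.1
Step 4: Sample variance = 1922.1 / 9 = 213.5667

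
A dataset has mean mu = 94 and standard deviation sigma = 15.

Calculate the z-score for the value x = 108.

0.9333

Step 1: Recall the z-score formula: z = (x - mu) / sigma
Step 2: Substitute values: z = (108 - 94) / 15
Step 3: z = 14 / 15 = 0.9333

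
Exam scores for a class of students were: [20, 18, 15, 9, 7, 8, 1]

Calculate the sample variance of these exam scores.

45.8095

Step 1: Compute the mean: (20 + 18 + 15 + 9 + 7 + 8 + 1) / 7 = 11.1429
Step 2: Compute squared deviations from the mean:
  (20 - 11.1429)^2 = 78.449
  (18 - 11.1429)^2 = 47.0204
  (15 - 11.1429)^2 = 14.8776
  (9 - 11.1429)^2 = 4.5918
  (7 - 11.1429)^2 = 17.1633
  (8 - 11.1429)^2 = 9.8776
  (1 - 11.1429)^2 = 102.8776
Step 3: Sum of squared deviations = 274.8571
Step 4: Sample variance = 274.8571 / 6 = 45.8095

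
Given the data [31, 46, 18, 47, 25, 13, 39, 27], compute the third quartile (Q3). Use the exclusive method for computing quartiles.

44.25

Step 1: Sort the data: [13, 18, 25, 27, 31, 39, 46, 47]
Step 2: n = 8
Step 3: Using the exclusive quartile method:
  Q1 = 19.75
  Q2 (median) = 29
  Q3 = 44.25
  IQR = Q3 - Q1 = 44.25 - 19.75 = 24.5
Step 4: Q3 = 44.25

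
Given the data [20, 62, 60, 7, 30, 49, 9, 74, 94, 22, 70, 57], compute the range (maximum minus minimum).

87

Step 1: Identify the maximum value: max = 94
Step 2: Identify the minimum value: min = 7
Step 3: Range = max - min = 94 - 7 = 87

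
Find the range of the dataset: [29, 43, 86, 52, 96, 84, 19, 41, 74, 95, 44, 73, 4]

92

Step 1: Identify the maximum value: max = 96
Step 2: Identify the minimum value: min = 4
Step 3: Range = max - min = 96 - 4 = 92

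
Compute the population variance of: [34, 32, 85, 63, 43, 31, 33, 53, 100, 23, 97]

722.1818

Step 1: Compute the mean: (34 + 32 + 85 + 63 + 43 + 31 + 33 + 53 + 100 + 23 + 97) / 11 = 54
Step 2: Compute squared deviations from the mean:
  (34 - 54)^2 = 400
  (32 - 54)^2 = 484
  (85 - 54)^2 = 961
  (63 - 54)^2 = 81
  (43 - 54)^2 = 121
  (31 - 54)^2 = 529
  (33 - 54)^2 = 441
  (53 - 54)^2 = 1
  (100 - 54)^2 = 2116
  (23 - 54)^2 = 961
  (97 - 54)^2 = 1849
Step 3: Sum of squared deviations = 7944
Step 4: Population variance = 7944 / 11 = 722.1818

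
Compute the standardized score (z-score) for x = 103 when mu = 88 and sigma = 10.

1.5

Step 1: Recall the z-score formula: z = (x - mu) / sigma
Step 2: Substitute values: z = (103 - 88) / 10
Step 3: z = 15 / 10 = 1.5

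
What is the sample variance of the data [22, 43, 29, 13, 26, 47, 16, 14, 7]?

187.1111

Step 1: Compute the mean: (22 + 43 + 29 + 13 + 26 + 47 + 16 + 14 + 7) / 9 = 24.1111
Step 2: Compute squared deviations from the mean:
  (22 - 24.1111)^2 = 4.4568
  (43 - 24.1111)^2 = 356.7901
  (29 - 24.1111)^2 = 23.9012
  (13 - 24.1111)^2 = 123.4568
  (26 - 24.1111)^2 = 3.5679
  (47 - 24.1111)^2 = 523.9012
  (16 - 24.1111)^2 = 65.7901
  (14 - 24.1111)^2 = 102.2346
  (7 - 24.1111)^2 = 292.7901
Step 3: Sum of squared deviations = 1496.8889
Step 4: Sample variance = 1496.8889 / 8 = 187.1111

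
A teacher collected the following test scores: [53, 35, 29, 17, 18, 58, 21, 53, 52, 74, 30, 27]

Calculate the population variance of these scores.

311.4097

Step 1: Compute the mean: (53 + 35 + 29 + 17 + 18 + 58 + 21 + 53 + 52 + 74 + 30 + 27) / 12 = 38.9167
Step 2: Compute squared deviations from the mean:
  (53 - 38.9167)^2 = 198.3403
  (35 - 38.9167)^2 = 15.3403
  (29 - 38.9167)^2 = 98.3403
  (17 - 38.9167)^2 = 480.3403
  (18 - 38.9167)^2 = 437.5069
  (58 - 38.9167)^2 = 364.1736
  (21 - 38.9167)^2 = 321.0069
  (53 - 38.9167)^2 = 198.3403
  (52 - 38.9167)^2 = 171.1736
  (74 - 38.9167)^2 = 1230.8403
  (30 - 38.9167)^2 = 79.5069
  (27 - 38.9167)^2 = 142.0069
Step 3: Sum of squared deviations = 3736.9167
Step 4: Population variance = 3736.9167 / 12 = 311.4097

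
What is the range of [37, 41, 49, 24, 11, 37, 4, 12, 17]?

45

Step 1: Identify the maximum value: max = 49
Step 2: Identify the minimum value: min = 4
Step 3: Range = max - min = 49 - 4 = 45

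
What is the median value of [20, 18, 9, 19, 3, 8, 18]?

18

Step 1: Sort the data in ascending order: [3, 8, 9, 18, 18, 19, 20]
Step 2: The number of values is n = 7.
Step 3: Since n is odd, the median is the middle value at position 4: 18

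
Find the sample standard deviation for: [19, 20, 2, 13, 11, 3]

7.6594

Step 1: Compute the mean: 11.3333
Step 2: Sum of squared deviations from the mean: 293.3333
Step 3: Sample variance = 293.3333 / 5 = 58.6667
Step 4: Standard deviation = sqrt(58.6667) = 7.6594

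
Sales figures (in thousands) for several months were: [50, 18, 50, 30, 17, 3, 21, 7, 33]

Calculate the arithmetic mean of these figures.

25.4444

Step 1: Sum all values: 50 + 18 + 50 + 30 + 17 + 3 + 21 + 7 + 33 = 229
Step 2: Count the number of values: n = 9
Step 3: Mean = sum / n = 229 / 9 = 25.4444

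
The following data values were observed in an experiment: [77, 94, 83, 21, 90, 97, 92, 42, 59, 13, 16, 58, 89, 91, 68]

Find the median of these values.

77

Step 1: Sort the data in ascending order: [13, 16, 21, 42, 58, 59, 68, 77, 83, 89, 90, 91, 92, 94, 97]
Step 2: The number of values is n = 15.
Step 3: Since n is odd, the median is the middle value at position 8: 77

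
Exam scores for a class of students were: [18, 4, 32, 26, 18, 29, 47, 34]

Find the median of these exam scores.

27.5

Step 1: Sort the data in ascending order: [4, 18, 18, 26, 29, 32, 34, 47]
Step 2: The number of values is n = 8.
Step 3: Since n is even, the median is the average of positions 4 and 5:
  Median = (26 + 29) / 2 = 27.5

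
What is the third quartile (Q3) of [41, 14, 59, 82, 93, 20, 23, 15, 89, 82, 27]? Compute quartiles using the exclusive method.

82

Step 1: Sort the data: [14, 15, 20, 23, 27, 41, 59, 82, 82, 89, 93]
Step 2: n = 11
Step 3: Using the exclusive quartile method:
  Q1 = 20
  Q2 (median) = 41
  Q3 = 82
  IQR = Q3 - Q1 = 82 - 20 = 62
Step 4: Q3 = 82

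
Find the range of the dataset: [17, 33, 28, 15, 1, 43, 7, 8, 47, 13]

46

Step 1: Identify the maximum value: max = 47
Step 2: Identify the minimum value: min = 1
Step 3: Range = max - min = 47 - 1 = 46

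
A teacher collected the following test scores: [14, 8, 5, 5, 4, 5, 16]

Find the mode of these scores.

5

Step 1: Count the frequency of each value:
  4: appears 1 time(s)
  5: appears 3 time(s)
  8: appears 1 time(s)
  14: appears 1 time(s)
  16: appears 1 time(s)
Step 2: The value 5 appears most frequently (3 times).
Step 3: Mode = 5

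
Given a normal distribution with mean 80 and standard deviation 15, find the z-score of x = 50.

-2

Step 1: Recall the z-score formula: z = (x - mu) / sigma
Step 2: Substitute values: z = (50 - 80) / 15
Step 3: z = -30 / 15 = -2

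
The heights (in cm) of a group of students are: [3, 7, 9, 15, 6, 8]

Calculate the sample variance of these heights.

16

Step 1: Compute the mean: (3 + 7 + 9 + 15 + 6 + 8) / 6 = 8
Step 2: Compute squared deviations from the mean:
  (3 - 8)^2 = 25
  (7 - 8)^2 = 1
  (9 - 8)^2 = 1
  (15 - 8)^2 = 49
  (6 - 8)^2 = 4
  (8 - 8)^2 = 0
Step 3: Sum of squared deviations = 80
Step 4: Sample variance = 80 / 5 = 16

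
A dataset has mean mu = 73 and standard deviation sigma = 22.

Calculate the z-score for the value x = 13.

-2.7273

Step 1: Recall the z-score formula: z = (x - mu) / sigma
Step 2: Substitute values: z = (13 - 73) / 22
Step 3: z = -60 / 22 = -2.7273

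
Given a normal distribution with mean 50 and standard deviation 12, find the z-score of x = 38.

-1

Step 1: Recall the z-score formula: z = (x - mu) / sigma
Step 2: Substitute values: z = (38 - 50) / 12
Step 3: z = -12 / 12 = -1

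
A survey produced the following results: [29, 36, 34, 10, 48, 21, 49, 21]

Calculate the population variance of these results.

161.5

Step 1: Compute the mean: (29 + 36 + 34 + 10 + 48 + 21 + 49 + 21) / 8 = 31
Step 2: Compute squared deviations from the mean:
  (29 - 31)^2 = 4
  (36 - 31)^2 = 25
  (34 - 31)^2 = 9
  (10 - 31)^2 = 441
  (48 - 31)^2 = 289
  (21 - 31)^2 = 100
  (49 - 31)^2 = 324
  (21 - 31)^2 = 100
Step 3: Sum of squared deviations = 1292
Step 4: Population variance = 1292 / 8 = 161.5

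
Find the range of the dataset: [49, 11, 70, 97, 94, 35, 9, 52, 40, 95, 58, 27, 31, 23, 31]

88

Step 1: Identify the maximum value: max = 97
Step 2: Identify the minimum value: min = 9
Step 3: Range = max - min = 97 - 9 = 88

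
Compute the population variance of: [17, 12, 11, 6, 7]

15.44

Step 1: Compute the mean: (17 + 12 + 11 + 6 + 7) / 5 = 10.6
Step 2: Compute squared deviations from the mean:
  (17 - 10.6)^2 = 40.96
  (12 - 10.6)^2 = 1.96
  (11 - 10.6)^2 = 0.16
  (6 - 10.6)^2 = 21.16
  (7 - 10.6)^2 = 12.96
Step 3: Sum of squared deviations = 77.2
Step 4: Population variance = 77.2 / 5 = 15.44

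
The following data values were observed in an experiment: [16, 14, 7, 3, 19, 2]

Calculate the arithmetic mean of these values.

10.1667

Step 1: Sum all values: 16 + 14 + 7 + 3 + 19 + 2 = 61
Step 2: Count the number of values: n = 6
Step 3: Mean = sum / n = 61 / 6 = 10.1667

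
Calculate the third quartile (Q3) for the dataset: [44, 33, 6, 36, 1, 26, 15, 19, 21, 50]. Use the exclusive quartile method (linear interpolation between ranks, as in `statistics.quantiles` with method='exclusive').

38

Step 1: Sort the data: [1, 6, 15, 19, 21, 26, 33, 36, 44, 50]
Step 2: n = 10
Step 3: Using the exclusive quartile method:
  Q1 = 12.75
  Q2 (median) = 23.5
  Q3 = 38
  IQR = Q3 - Q1 = 38 - 12.75 = 25.25
Step 4: Q3 = 38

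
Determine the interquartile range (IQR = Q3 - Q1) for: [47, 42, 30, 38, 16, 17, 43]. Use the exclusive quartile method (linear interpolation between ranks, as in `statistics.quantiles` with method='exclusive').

26

Step 1: Sort the data: [16, 17, 30, 38, 42, 43, 47]
Step 2: n = 7
Step 3: Using the exclusive quartile method:
  Q1 = 17
  Q2 (median) = 38
  Q3 = 43
  IQR = Q3 - Q1 = 43 - 17 = 26
Step 4: IQR = 26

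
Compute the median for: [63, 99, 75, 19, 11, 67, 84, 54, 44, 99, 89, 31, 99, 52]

65

Step 1: Sort the data in ascending order: [11, 19, 31, 44, 52, 54, 63, 67, 75, 84, 89, 99, 99, 99]
Step 2: The number of values is n = 14.
Step 3: Since n is even, the median is the average of positions 7 and 8:
  Median = (63 + 67) / 2 = 65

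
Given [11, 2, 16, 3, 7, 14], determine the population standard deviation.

5.2731

Step 1: Compute the mean: 8.8333
Step 2: Sum of squared deviations from the mean: 166.8333
Step 3: Population variance = 166.8333 / 6 = 27.8056
Step 4: Standard deviation = sqrt(27.8056) = 5.2731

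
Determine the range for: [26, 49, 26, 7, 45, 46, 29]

42

Step 1: Identify the maximum value: max = 49
Step 2: Identify the minimum value: min = 7
Step 3: Range = max - min = 49 - 7 = 42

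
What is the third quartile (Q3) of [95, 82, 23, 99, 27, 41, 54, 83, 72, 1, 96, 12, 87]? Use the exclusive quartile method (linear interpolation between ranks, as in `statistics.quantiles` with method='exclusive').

91

Step 1: Sort the data: [1, 12, 23, 27, 41, 54, 72, 82, 83, 87, 95, 96, 99]
Step 2: n = 13
Step 3: Using the exclusive quartile method:
  Q1 = 25
  Q2 (median) = 72
  Q3 = 91
  IQR = Q3 - Q1 = 91 - 25 = 66
Step 4: Q3 = 91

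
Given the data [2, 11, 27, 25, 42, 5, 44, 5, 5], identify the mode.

5

Step 1: Count the frequency of each value:
  2: appears 1 time(s)
  5: appears 3 time(s)
  11: appears 1 time(s)
  25: appears 1 time(s)
  27: appears 1 time(s)
  42: appears 1 time(s)
  44: appears 1 time(s)
Step 2: The value 5 appears most frequently (3 times).
Step 3: Mode = 5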